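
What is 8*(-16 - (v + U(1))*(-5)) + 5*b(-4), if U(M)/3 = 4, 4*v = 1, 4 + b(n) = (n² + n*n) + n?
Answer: 482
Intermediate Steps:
b(n) = -4 + n + 2*n² (b(n) = -4 + ((n² + n*n) + n) = -4 + ((n² + n²) + n) = -4 + (2*n² + n) = -4 + (n + 2*n²) = -4 + n + 2*n²)
v = ¼ (v = (¼)*1 = ¼ ≈ 0.25000)
U(M) = 12 (U(M) = 3*4 = 12)
8*(-16 - (v + U(1))*(-5)) + 5*b(-4) = 8*(-16 - (¼ + 12)*(-5)) + 5*(-4 - 4 + 2*(-4)²) = 8*(-16 - 49*(-5)/4) + 5*(-4 - 4 + 2*16) = 8*(-16 - 1*(-245/4)) + 5*(-4 - 4 + 32) = 8*(-16 + 245/4) + 5*24 = 8*(181/4) + 120 = 362 + 120 = 482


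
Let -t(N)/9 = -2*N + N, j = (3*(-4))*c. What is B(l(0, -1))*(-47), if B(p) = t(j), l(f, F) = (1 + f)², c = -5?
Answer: -25380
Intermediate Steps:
j = 60 (j = (3*(-4))*(-5) = -12*(-5) = 60)
t(N) = 9*N (t(N) = -9*(-2*N + N) = -(-9)*N = 9*N)
B(p) = 540 (B(p) = 9*60 = 540)
B(l(0, -1))*(-47) = 540*(-47) = -25380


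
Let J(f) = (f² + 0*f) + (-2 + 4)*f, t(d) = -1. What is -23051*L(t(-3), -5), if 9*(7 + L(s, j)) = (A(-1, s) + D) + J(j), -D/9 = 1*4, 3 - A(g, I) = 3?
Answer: 645428/3 ≈ 2.1514e+5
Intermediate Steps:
J(f) = f² + 2*f (J(f) = (f² + 0) + 2*f = f² + 2*f)
A(g, I) = 0 (A(g, I) = 3 - 1*3 = 3 - 3 = 0)
D = -36 (D = -9*4 = -36)
L(s, j) = -11 + j*(2 + j)/9 (L(s, j) = -7 + ((0 - 36) + j*(2 + j))/9 = -7 + (-36 + j*(2 + j))/9 = -7 + (-4 + j*(2 + j)/9) = -11 + j*(2 + j)/9)
-23051*L(t(-3), -5) = -23051*(-11 + (⅑)*(-5)*(2 - 5)) = -23051*(-11 + (⅑)*(-5)*(-3)) = -23051*(-11 + 5/3) = -23051*(-28/3) = 645428/3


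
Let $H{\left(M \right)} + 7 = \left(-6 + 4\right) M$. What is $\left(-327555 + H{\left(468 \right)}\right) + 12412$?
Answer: $-316086$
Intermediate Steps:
$H{\left(M \right)} = -7 - 2 M$ ($H{\left(M \right)} = -7 + \left(-6 + 4\right) M = -7 - 2 M$)
$\left(-327555 + H{\left(468 \right)}\right) + 12412 = \left(-327555 - 943\right) + 12412 = -328498 + 12412 = -316086$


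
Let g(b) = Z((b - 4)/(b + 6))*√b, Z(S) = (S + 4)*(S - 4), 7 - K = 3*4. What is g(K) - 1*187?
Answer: -187 + 65*I*√5 ≈ -187.0 + 145.34*I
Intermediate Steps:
K = -5 (K = 7 - 3*4 = 7 - 1*12 = 7 - 12 = -5)
Z(S) = (-4 + S)*(4 + S) (Z(S) = (4 + S)*(-4 + S) = (-4 + S)*(4 + S))
g(b) = √b*(-16 + (-4 + b)²/(6 + b)²) (g(b) = (-16 + ((b - 4)/(b + 6))²)*√b = (-16 + ((-4 + b)/(6 + b))²)*√b = (-16 + (-4 + b)²/(6 + b)²)*√b = √b*(-16 + (-4 + b)²/(6 + b)²))
g(K) - 1*187 = √(-5)*((-4 - 5)² - 16*(6 - 5)²)/(6 - 5)² - 1*187 = (I*√5)*((-9)² - 16*1²)/1² - 187 = (I*√5)*1*(81 - 16*1) - 187 = (I*√5)*1*(81 - 16) - 187 = (I*√5)*1*65 - 187 = 65*I*√5 - 187 = -187 + 65*I*√5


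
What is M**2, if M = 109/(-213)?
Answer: 11881/45369 ≈ 0.26187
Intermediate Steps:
M = -109/213 (M = 109*(-1/213) = -109/213 ≈ -0.51174)
M**2 = (-109/213)**2 = 11881/45369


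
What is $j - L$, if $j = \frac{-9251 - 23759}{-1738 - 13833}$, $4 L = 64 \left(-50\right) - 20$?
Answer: $\frac{12567665}{15571} \approx 807.12$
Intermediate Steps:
$L = -805$ ($L = \frac{64 \left(-50\right) - 20}{4} = \frac{-3200 - 20}{4} = \frac{1}{4} \left(-3220\right) = -805$)
$j = \frac{33010}{15571}$ ($j = - \frac{33010}{-15571} = \left(-33010\right) \left(- \frac{1}{15571}\right) = \frac{33010}{15571} \approx 2.12$)
$j - L = \frac{33010}{15571} - -805 = \frac{33010}{15571} + 805 = \frac{12567665}{15571}$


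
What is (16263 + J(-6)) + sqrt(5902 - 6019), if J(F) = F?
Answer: 16257 + 3*I*sqrt(13) ≈ 16257.0 + 10.817*I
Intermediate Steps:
(16263 + J(-6)) + sqrt(5902 - 6019) = (16263 - 6) + sqrt(5902 - 6019) = 16257 + sqrt(-117) = 16257 + 3*I*sqrt(13)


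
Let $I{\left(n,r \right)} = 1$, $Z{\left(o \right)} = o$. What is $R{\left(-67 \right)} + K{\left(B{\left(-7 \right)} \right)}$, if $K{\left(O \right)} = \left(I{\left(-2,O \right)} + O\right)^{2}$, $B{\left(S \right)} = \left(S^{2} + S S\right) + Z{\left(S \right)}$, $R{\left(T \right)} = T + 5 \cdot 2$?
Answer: $8407$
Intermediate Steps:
$R{\left(T \right)} = 10 + T$ ($R{\left(T \right)} = T + 10 = 10 + T$)
$B{\left(S \right)} = S + 2 S^{2}$ ($B{\left(S \right)} = \left(S^{2} + S S\right) + S = \left(S^{2} + S^{2}\right) + S = 2 S^{2} + S = S + 2 S^{2}$)
$K{\left(O \right)} = \left(1 + O\right)^{2}$
$R{\left(-67 \right)} + K{\left(B{\left(-7 \right)} \right)} = \left(10 - 67\right) + \left(1 - 7 \left(1 + 2 \left(-7\right)\right)\right)^{2} = -57 + \left(1 - 7 \left(1 - 14\right)\right)^{2} = -57 + \left(1 - -91\right)^{2} = -57 + \left(1 + 91\right)^{2} = -57 + 92^{2} = -57 + 8464 = 8407$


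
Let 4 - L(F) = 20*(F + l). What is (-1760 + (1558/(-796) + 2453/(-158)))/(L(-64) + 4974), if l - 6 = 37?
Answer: -13971902/42430979 ≈ -0.32929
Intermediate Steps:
l = 43 (l = 6 + 37 = 43)
L(F) = -856 - 20*F (L(F) = 4 - 20*(F + 43) = 4 - 20*(43 + F) = 4 - (860 + 20*F) = 4 + (-860 - 20*F) = -856 - 20*F)
(-1760 + (1558/(-796) + 2453/(-158)))/(L(-64) + 4974) = (-1760 + (1558/(-796) + 2453/(-158)))/((-856 - 20*(-64)) + 4974) = (-1760 + (1558*(-1/796) + 2453*(-1/158)))/((-856 + 1280) + 4974) = (-1760 + (-779/398 - 2453/158))/(424 + 4974) = (-1760 - 274844/15721)/5398 = -27943804/15721*1/5398 = -13971902/42430979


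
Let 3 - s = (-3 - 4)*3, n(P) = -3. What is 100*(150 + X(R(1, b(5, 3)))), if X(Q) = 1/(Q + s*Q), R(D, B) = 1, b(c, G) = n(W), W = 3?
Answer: 15004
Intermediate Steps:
b(c, G) = -3
s = 24 (s = 3 - (-3 - 4)*3 = 3 - (-7)*3 = 3 - 1*(-21) = 3 + 21 = 24)
X(Q) = 1/(25*Q) (X(Q) = 1/(Q + 24*Q) = 1/(25*Q))
100*(150 + X(R(1, b(5, 3)))) = 100*(150 + (1/25)/1) = 100*(150 + (1/25)*1) = 100*(150 + 1/25) = 100*(3751/25) = 15004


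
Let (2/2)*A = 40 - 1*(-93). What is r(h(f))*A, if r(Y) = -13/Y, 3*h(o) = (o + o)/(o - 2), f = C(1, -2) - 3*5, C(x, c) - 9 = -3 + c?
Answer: -67431/22 ≈ -3065.0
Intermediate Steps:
C(x, c) = 6 + c (C(x, c) = 9 + (-3 + c) = 6 + c)
f = -11 (f = (6 - 2) - 3*5 = 4 - 15 = -11)
A = 133 (A = 40 - 1*(-93) = 40 + 93 = 133)
h(o) = 2*o/(3*(-2 + o)) (h(o) = ((o + o)/(o - 2))/3 = ((2*o)/(-2 + o))/3 = (2*o/(-2 + o))/3 = 2*o/(3*(-2 + o)))
r(h(f))*A = -13/((⅔)*(-11)/(-2 - 11))*133 = -13/((⅔)*(-11)/(-13))*133 = -13/((⅔)*(-11)*(-1/13))*133 = -13/22/39*133 = -13*39/22*133 = -507/22*133 = -67431/22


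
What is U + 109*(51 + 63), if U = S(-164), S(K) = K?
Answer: 12262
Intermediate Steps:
U = -164
U + 109*(51 + 63) = -164 + 109*(51 + 63) = -164 + 109*114 = -164 + 12426 = 12262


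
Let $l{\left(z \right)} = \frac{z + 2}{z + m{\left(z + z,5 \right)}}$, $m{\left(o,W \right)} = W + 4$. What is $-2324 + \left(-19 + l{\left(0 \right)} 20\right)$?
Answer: $- \frac{21047}{9} \approx -2338.6$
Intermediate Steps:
$m{\left(o,W \right)} = 4 + W$
$l{\left(z \right)} = \frac{2 + z}{9 + z}$ ($l{\left(z \right)} = \frac{z + 2}{z + \left(4 + 5\right)} = \frac{2 + z}{z + 9} = \frac{2 + z}{9 + z}$)
$-2324 + \left(-19 + l{\left(0 \right)} 20\right) = -2324 - \left(19 - \frac{2 + 0}{9 + 0} \cdot 20\right) = -2324 - \left(19 - \frac{1}{9} \cdot 2 \cdot 20\right) = -2324 + \left(-19 + \frac{2}{9} \cdot 20\right) = -2324 + \left(-19 + \frac{40}{9}\right) = -2324 - \frac{131}{9} = - \frac{21047}{9}$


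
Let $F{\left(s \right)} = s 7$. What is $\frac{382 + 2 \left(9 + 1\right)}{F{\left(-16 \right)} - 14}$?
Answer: $- \frac{67}{21} \approx -3.1905$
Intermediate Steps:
$F{\left(s \right)} = 7 s$
$\frac{382 + 2 \left(9 + 1\right)}{F{\left(-16 \right)} - 14} = \frac{382 + 2 \left(9 + 1\right)}{7 \left(-16\right) - 14} = \frac{382 + 2 \cdot 10}{-112 - 14} = \frac{382 + 20}{-126} = 402 \left(- \frac{1}{126}\right) = - \frac{67}{21}$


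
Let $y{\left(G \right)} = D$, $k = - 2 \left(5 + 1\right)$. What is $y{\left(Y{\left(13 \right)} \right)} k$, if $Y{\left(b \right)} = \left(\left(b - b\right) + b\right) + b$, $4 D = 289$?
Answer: $-867$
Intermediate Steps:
$D = \frac{289}{4}$ ($D = \frac{1}{4} \cdot 289 = \frac{289}{4} \approx 72.25$)
$Y{\left(b \right)} = 2 b$ ($Y{\left(b \right)} = \left(0 + b\right) + b = b + b = 2 b$)
$k = -12$ ($k = \left(-2\right) 6 = -12$)
$y{\left(G \right)} = \frac{289}{4}$
$y{\left(Y{\left(13 \right)} \right)} k = \frac{289}{4} \left(-12\right) = -867$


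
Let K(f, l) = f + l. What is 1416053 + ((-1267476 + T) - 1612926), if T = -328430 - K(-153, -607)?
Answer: -1792019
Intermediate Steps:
T = -327670 (T = -328430 - (-153 - 607) = -328430 - 1*(-760) = -328430 + 760 = -327670)
1416053 + ((-1267476 + T) - 1612926) = 1416053 + ((-1267476 - 327670) - 1612926) = 1416053 + (-1595146 - 1612926) = 1416053 - 3208072 = -1792019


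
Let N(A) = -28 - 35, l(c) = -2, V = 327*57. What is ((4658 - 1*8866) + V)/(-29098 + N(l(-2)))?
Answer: -14431/29161 ≈ -0.49487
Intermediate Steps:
V = 18639
N(A) = -63
((4658 - 1*8866) + V)/(-29098 + N(l(-2))) = ((4658 - 1*8866) + 18639)/(-29098 - 63) = ((4658 - 8866) + 18639)/(-29161) = (-4208 + 18639)*(-1/29161) = 14431*(-1/29161) = -14431/29161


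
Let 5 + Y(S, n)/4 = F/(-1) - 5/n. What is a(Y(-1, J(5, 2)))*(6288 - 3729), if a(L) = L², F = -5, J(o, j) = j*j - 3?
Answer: 1023600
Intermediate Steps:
J(o, j) = -3 + j² (J(o, j) = j² - 3 = -3 + j²)
Y(S, n) = -20/n (Y(S, n) = -20 + 4*(-5/(-1) - 5/n) = -20 + 4*(-5*(-1) - 5/n) = -20 + 4*(5 - 5/n) = -20 + (20 - 20/n) = -20/n)
a(Y(-1, J(5, 2)))*(6288 - 3729) = (-20/(-3 + 2²))²*(6288 - 3729) = (-20/(-3 + 4))²*2559 = (-20/1)²*2559 = (-20*1)²*2559 = (-20)²*2559 = 400*2559 = 1023600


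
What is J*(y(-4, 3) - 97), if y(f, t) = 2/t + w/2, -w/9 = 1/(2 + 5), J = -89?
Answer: 362497/42 ≈ 8630.9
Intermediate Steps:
w = -9/7 (w = -9/(2 + 5) = -9/7 ≈ -1.2857)
y(f, t) = -9/14 + 2/t (y(f, t) = 2/t - 9/7/2 = 2/t - 9/7*½ = 2/t - 9/14 = -9/14 + 2/t)
J*(y(-4, 3) - 97) = -89*((-9/14 + 2/3) - 97) = -89*((-9/14 + 2*(⅓)) - 97) = -89*((-9/14 + ⅔) - 97) = -89*(1/42 - 97) = -89*(-4073/42) = 362497/42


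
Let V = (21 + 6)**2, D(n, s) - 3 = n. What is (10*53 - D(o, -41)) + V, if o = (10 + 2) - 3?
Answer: 1247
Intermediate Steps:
o = 9 (o = 12 - 3 = 9)
D(n, s) = 3 + n
V = 729 (V = 27**2 = 729)
(10*53 - D(o, -41)) + V = (10*53 - (3 + 9)) + 729 = (530 - 1*12) + 729 = (530 - 12) + 729 = 518 + 729 = 1247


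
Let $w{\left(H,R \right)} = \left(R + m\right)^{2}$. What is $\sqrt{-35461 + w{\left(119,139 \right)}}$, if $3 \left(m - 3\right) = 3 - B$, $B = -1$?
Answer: $\frac{i \sqrt{134249}}{3} \approx 122.13 i$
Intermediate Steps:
$m = \frac{13}{3}$ ($m = 3 + \frac{3 - -1}{3} = 3 + \frac{3 + 1}{3} = 3 + \frac{1}{3} \cdot 4 = 3 + \frac{4}{3} = \frac{13}{3} \approx 4.3333$)
$w{\left(H,R \right)} = \left(\frac{13}{3} + R\right)^{2}$ ($w{\left(H,R \right)} = \left(R + \frac{13}{3}\right)^{2} = \left(\frac{13}{3} + R\right)^{2}$)
$\sqrt{-35461 + w{\left(119,139 \right)}} = \sqrt{-35461 + \frac{\left(13 + 3 \cdot 139\right)^{2}}{9}} = \sqrt{-35461 + \frac{\left(13 + 417\right)^{2}}{9}} = \sqrt{-35461 + \frac{430^{2}}{9}} = \sqrt{-35461 + \frac{1}{9} \cdot 184900} = \sqrt{-35461 + \frac{184900}{9}} = \sqrt{- \frac{134249}{9}} = \frac{i \sqrt{134249}}{3}$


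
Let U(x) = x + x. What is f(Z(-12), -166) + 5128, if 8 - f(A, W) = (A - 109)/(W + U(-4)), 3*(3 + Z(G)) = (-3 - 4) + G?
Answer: 2680637/522 ≈ 5135.3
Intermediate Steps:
Z(G) = -16/3 + G/3 (Z(G) = -3 + ((-3 - 4) + G)/3 = -3 + (-7 + G)/3 = -3 + (-7/3 + G/3) = -16/3 + G/3)
U(x) = 2*x
f(A, W) = 8 - (-109 + A)/(-8 + W) (f(A, W) = 8 - (A - 109)/(W + 2*(-4)) = 8 - (-109 + A)/(W - 8) = 8 - (-109 + A)/(-8 + W))
f(Z(-12), -166) + 5128 = (45 - (-16/3 + (⅓)*(-12)) + 8*(-166))/(-8 - 166) + 5128 = (45 - (-16/3 - 4) - 1328)/(-174) + 5128 = -(45 - 1*(-28/3) - 1328)/174 + 5128 = -(45 + 28/3 - 1328)/174 + 5128 = -1/174*(-3821/3) + 5128 = 3821/522 + 5128 = 2680637/522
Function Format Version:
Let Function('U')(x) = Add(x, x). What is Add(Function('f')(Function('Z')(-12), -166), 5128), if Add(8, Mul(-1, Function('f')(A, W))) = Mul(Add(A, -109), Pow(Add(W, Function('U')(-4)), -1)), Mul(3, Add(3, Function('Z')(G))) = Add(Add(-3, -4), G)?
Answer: Rational(2680637, 522) ≈ 5135.3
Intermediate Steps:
Function('Z')(G) = Add(Rational(-16, 3), Mul(Rational(1, 3), G)) (Function('Z')(G) = Add(-3, Mul(Rational(1, 3), Add(Add(-3, -4), G))) = Add(-3, Mul(Rational(1, 3), Add(-7, G))) = Add(-3, Add(Rational(-7, 3), Mul(Rational(1, 3), G))) = Add(Rational(-16, 3), Mul(Rational(1, 3), G)))
Function('U')(x) = Mul(2, x)
Function('f')(A, W) = Add(8, Mul(-1, Pow(Add(-8, W), -1), Add(-109, A))) (Function('f')(A, W) = Add(8, Mul(-1, Mul(Add(A, -109), Pow(Add(W, Mul(2, -4)), -1)))) = Add(8, Mul(-1, Mul(Add(-109, A), Pow(Add(W, -8), -1)))) = Add(8, Mul(-1, Mul(Add(-109, A), Pow(Add(-8, W), -1)))) = Add(8, Mul(-1, Mul(Pow(Add(-8, W), -1), Add(-109, A)))) = Add(8, Mul(-1, Pow(Add(-8, W), -1), Add(-109, A))))
Add(Function('f')(Function('Z')(-12), -166), 5128) = Add(Mul(Pow(Add(-8, -166), -1), Add(45, Mul(-1, Add(Rational(-16, 3), Mul(Rational(1, 3), -12))), Mul(8, -166))), 5128) = Add(Mul(Pow(-174, -1), Add(45, Mul(-1, Add(Rational(-16, 3), -4)), -1328)), 5128) = Add(Mul(Rational(-1, 174), Add(45, Mul(-1, Rational(-28, 3)), -1328)), 5128) = Add(Mul(Rational(-1, 174), Add(45, Rational(28, 3), -1328)), 5128) = Add(Mul(Rational(-1, 174), Rational(-3821, 3)), 5128) = Add(Rational(3821, 522), 5128) = Rational(2680637, 522)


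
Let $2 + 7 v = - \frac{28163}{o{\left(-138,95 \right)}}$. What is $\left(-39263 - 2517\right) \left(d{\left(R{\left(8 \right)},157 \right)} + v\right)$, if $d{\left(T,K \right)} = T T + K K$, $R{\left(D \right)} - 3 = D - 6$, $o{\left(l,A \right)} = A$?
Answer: $- \frac{136870085092}{133} \approx -1.0291 \cdot 10^{9}$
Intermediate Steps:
$R{\left(D \right)} = -3 + D$ ($R{\left(D \right)} = 3 + \left(D - 6\right) = 3 + \left(-6 + D\right) = -3 + D$)
$d{\left(T,K \right)} = K^{2} + T^{2}$ ($d{\left(T,K \right)} = T^{2} + K^{2} = K^{2} + T^{2}$)
$v = - \frac{28353}{665}$ ($v = - \frac{2}{7} + \frac{\left(-28163\right) \frac{1}{95}}{7} = - \frac{2}{7} + \frac{1}{7} \left(- \frac{28163}{95}\right) = - \frac{2}{7} - \frac{28163}{665} = - \frac{28353}{665} \approx -42.636$)
$\left(-39263 - 2517\right) \left(d{\left(R{\left(8 \right)},157 \right)} + v\right) = \left(-39263 - 2517\right) \left(\left(157^{2} + \left(-3 + 8\right)^{2}\right) - \frac{28353}{665}\right) = - 41780 \left(\left(24649 + 5^{2}\right) - \frac{28353}{665}\right) = - 41780 \left(\left(24649 + 25\right) - \frac{28353}{665}\right) = - 41780 \left(24674 - \frac{28353}{665}\right) = \left(-41780\right) \frac{16379857}{665} = - \frac{136870085092}{133}$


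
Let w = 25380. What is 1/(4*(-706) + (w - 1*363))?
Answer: 1/22193 ≈ 4.5059e-5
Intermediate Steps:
1/(4*(-706) + (w - 1*363)) = 1/(4*(-706) + (25380 - 1*363)) = 1/(-2824 + (25380 - 363)) = 1/(-2824 + 25017) = 1/22193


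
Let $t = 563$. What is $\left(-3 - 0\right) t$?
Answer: $-1689$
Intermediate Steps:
$\left(-3 - 0\right) t = \left(-3 - 0\right) 563 = \left(-3 + 0\right) 563 = \left(-3\right) 563 = -1689$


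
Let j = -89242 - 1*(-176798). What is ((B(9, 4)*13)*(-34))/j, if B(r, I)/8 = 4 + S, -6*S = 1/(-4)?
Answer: -21437/131334 ≈ -0.16323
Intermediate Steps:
S = 1/24 (S = -1/6/(-4) = -1/6*(-1/4) = 1/24 ≈ 0.041667)
B(r, I) = 97/3 (B(r, I) = 8*(4 + 1/24) = 8*(97/24) = 97/3)
j = 87556 (j = -89242 + 176798 = 87556)
((B(9, 4)*13)*(-34))/j = (((97/3)*13)*(-34))/87556 = ((1261/3)*(-34))*(1/87556) = -42874/3*1/87556 = -21437/131334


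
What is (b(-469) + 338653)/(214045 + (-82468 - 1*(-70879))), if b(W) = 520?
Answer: 339173/202456 ≈ 1.6753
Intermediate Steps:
(b(-469) + 338653)/(214045 + (-82468 - 1*(-70879))) = (520 + 338653)/(214045 + (-82468 - 1*(-70879))) = 339173/(214045 + (-82468 + 70879)) = 339173/(214045 - 11589) = 339173/202456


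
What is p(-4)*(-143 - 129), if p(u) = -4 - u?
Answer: 0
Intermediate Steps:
p(-4)*(-143 - 129) = (-4 - 1*(-4))*(-143 - 129) = (-4 + 4)*(-272) = 0*(-272) = 0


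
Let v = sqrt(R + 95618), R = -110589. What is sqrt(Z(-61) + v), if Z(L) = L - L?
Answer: 14971**(1/4)*sqrt(I) ≈ 7.8216 + 7.8216*I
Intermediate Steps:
v = I*sqrt(14971) (v = sqrt(-110589 + 95618) = sqrt(-14971) = I*sqrt(14971) ≈ 122.36*I)
Z(L) = 0
sqrt(Z(-61) + v) = sqrt(0 + I*sqrt(14971)) = sqrt(I*sqrt(14971)) = 14971**(1/4)*sqrt(I)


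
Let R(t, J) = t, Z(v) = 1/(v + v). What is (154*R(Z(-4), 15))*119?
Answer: -9163/4 ≈ -2290.8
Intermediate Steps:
Z(v) = 1/(2*v)
(154*R(Z(-4), 15))*119 = (154*((½)/(-4)))*119 = (154*((½)*(-¼)))*119 = (154*(-⅛))*119 = -77/4*119 = -9163/4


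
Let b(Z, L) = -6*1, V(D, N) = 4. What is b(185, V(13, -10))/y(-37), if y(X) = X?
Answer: 6/37 ≈ 0.16216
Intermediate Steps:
b(Z, L) = -6
b(185, V(13, -10))/y(-37) = -6/(-37) = -6*(-1/37) = 6/37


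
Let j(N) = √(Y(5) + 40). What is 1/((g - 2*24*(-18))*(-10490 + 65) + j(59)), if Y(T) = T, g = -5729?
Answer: 3381175/171485165709372 - √5/857425828546860 ≈ 1.9717e-8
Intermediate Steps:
j(N) = 3*√5 (j(N) = √(5 + 40) = √45 = 3*√5)
1/((g - 2*24*(-18))*(-10490 + 65) + j(59)) = 1/((-5729 - 2*24*(-18))*(-10490 + 65) + 3*√5) = 1/((-5729 - 48*(-18))*(-10425) + 3*√5) = 1/((-5729 + 864)*(-10425) + 3*√5) = 1/(-4865*(-10425) + 3*√5) = 1/(50717625 + 3*√5)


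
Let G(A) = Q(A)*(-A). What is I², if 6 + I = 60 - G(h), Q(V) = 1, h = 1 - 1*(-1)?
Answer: 3136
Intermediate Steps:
h = 2 (h = 1 + 1 = 2)
G(A) = -A (G(A) = 1*(-A) = -A)
I = 56 (I = -6 + (60 - (-1)*2) = -6 + (60 - 1*(-2)) = -6 + (60 + 2) = -6 + 62 = 56)
I² = 56² = 3136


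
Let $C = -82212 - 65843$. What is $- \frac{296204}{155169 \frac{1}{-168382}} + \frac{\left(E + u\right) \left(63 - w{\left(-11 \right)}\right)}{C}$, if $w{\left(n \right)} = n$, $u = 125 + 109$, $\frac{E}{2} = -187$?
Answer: $\frac{1476861440220176}{4594709259} \approx 3.2143 \cdot 10^{5}$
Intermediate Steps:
$E = -374$ ($E = 2 \left(-187\right) = -374$)
$u = 234$
$C = -148055$ ($C = -82212 - 65843 = -148055$)
$- \frac{296204}{155169 \frac{1}{-168382}} + \frac{\left(E + u\right) \left(63 - w{\left(-11 \right)}\right)}{C} = - \frac{296204}{155169 \frac{1}{-168382}} + \frac{\left(-374 + 234\right) \left(63 - -11\right)}{-148055} = - \frac{296204}{155169 \left(- \frac{1}{168382}\right)} + - 140 \left(63 + 11\right) \left(- \frac{1}{148055}\right) = - \frac{296204}{- \frac{155169}{168382}} + \left(-140\right) 74 \left(- \frac{1}{148055}\right) = \left(-296204\right) \left(- \frac{168382}{155169}\right) - - \frac{2072}{29611} = \frac{49875421928}{155169} + \frac{2072}{29611} = \frac{1476861440220176}{4594709259}$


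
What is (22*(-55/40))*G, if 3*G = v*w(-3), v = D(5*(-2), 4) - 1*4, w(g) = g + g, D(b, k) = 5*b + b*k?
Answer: -5687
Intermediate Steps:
w(g) = 2*g
v = -94 (v = (5*(-2))*(5 + 4) - 1*4 = -10*9 - 4 = -90 - 4 = -94)
G = 188 (G = (-188*(-3))/3 = (-94*(-6))/3 = (⅓)*564 = 188)
(22*(-55/40))*G = (22*(-55/40))*188 = (22*(-55*1/40))*188 = (22*(-11/8))*188 = -121/4*188 = -5687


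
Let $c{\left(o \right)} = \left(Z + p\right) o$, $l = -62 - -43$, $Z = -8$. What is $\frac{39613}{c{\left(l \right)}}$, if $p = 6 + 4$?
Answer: $- \frac{39613}{38} \approx -1042.4$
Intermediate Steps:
$l = -19$ ($l = -62 + 43 = -19$)
$p = 10$
$c{\left(o \right)} = 2 o$ ($c{\left(o \right)} = \left(-8 + 10\right) o = 2 o$)
$\frac{39613}{c{\left(l \right)}} = \frac{39613}{2 \left(-19\right)} = \frac{39613}{-38} = 39613 \left(- \frac{1}{38}\right) = - \frac{39613}{38}$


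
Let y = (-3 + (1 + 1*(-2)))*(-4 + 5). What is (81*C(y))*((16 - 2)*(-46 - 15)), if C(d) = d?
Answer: 276696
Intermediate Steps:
y = -4 (y = (-3 + (1 - 2))*1 = (-3 - 1)*1 = -4*1 = -4)
(81*C(y))*((16 - 2)*(-46 - 15)) = (81*(-4))*((16 - 2)*(-46 - 15)) = -4536*(-61) = -324*(-854) = 276696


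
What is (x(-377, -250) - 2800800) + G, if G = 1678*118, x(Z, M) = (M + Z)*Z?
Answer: -2366417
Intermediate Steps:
x(Z, M) = Z*(M + Z)
G = 198004
(x(-377, -250) - 2800800) + G = (-377*(-250 - 377) - 2800800) + 198004 = (-377*(-627) - 2800800) + 198004 = (236379 - 2800800) + 198004 = -2564421 + 198004 = -2366417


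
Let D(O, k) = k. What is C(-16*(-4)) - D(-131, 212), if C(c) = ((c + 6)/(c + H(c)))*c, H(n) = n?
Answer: -177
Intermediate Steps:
C(c) = 3 + c/2 (C(c) = ((c + 6)/(c + c))*c = ((6 + c)/((2*c)))*c = ((6 + c)*(1/(2*c)))*c = ((6 + c)/(2*c))*c = 3 + c/2)
C(-16*(-4)) - D(-131, 212) = (3 + (-16*(-4))/2) - 1*212 = (3 + (1/2)*64) - 212 = (3 + 32) - 212 = 35 - 212 = -177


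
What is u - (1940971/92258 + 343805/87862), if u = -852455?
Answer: -1727544738796968/2026493099 ≈ -8.5248e+5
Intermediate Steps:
u - (1940971/92258 + 343805/87862) = -852455 - (1940971/92258 + 343805/87862) = -852455 - 1*50564088923/2026493099 = -852455 - 50564088923/2026493099 = -1727544738796968/2026493099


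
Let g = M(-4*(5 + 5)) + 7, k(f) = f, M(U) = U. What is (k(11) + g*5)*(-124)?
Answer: 19096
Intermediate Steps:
g = -33 (g = -4*(5 + 5) + 7 = -4*10 + 7 = -40 + 7 = -33)
(k(11) + g*5)*(-124) = (11 - 33*5)*(-124) = (11 - 165)*(-124) = -154*(-124) = 19096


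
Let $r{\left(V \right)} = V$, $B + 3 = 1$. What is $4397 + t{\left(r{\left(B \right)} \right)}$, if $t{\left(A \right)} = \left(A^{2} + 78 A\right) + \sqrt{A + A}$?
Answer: $4245 + 2 i \approx 4245.0 + 2.0 i$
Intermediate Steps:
$B = -2$ ($B = -3 + 1 = -2$)
$t{\left(A \right)} = A^{2} + 78 A + \sqrt{2} \sqrt{A}$ ($t{\left(A \right)} = \left(A^{2} + 78 A\right) + \sqrt{2 A} = \left(A^{2} + 78 A\right) + \sqrt{2} \sqrt{A} = A^{2} + 78 A + \sqrt{2} \sqrt{A}$)
$4397 + t{\left(r{\left(B \right)} \right)} = 4397 + \left(\left(-2\right)^{2} + 78 \left(-2\right) + \sqrt{2} \sqrt{-2}\right) = 4397 + \left(4 - 156 + \sqrt{2} i \sqrt{2}\right) = 4397 + \left(4 - 156 + 2 i\right) = 4397 - \left(152 - 2 i\right) = 4245 + 2 i$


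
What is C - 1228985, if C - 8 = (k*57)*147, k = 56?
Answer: -759753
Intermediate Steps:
C = 469232 (C = 8 + (56*57)*147 = 8 + 3192*147 = 8 + 469224 = 469232)
C - 1228985 = 469232 - 1228985 = -759753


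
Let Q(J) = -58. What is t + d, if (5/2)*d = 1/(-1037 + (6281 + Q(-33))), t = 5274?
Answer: 68377411/12965 ≈ 5274.0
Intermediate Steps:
d = 1/12965 (d = 2/(5*(-1037 + (6281 - 58))) = 2/(5*(-1037 + 6223)) = (⅖)/5186 = (⅖)*(1/5186) = 1/12965 ≈ 7.7131e-5)
t + d = 5274 + 1/12965 = 68377411/12965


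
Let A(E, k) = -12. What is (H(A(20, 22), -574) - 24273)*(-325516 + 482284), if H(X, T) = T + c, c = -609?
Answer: -3990686208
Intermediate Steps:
H(X, T) = -609 + T (H(X, T) = T - 609 = -609 + T)
(H(A(20, 22), -574) - 24273)*(-325516 + 482284) = ((-609 - 574) - 24273)*(-325516 + 482284) = (-1183 - 24273)*156768 = -25456*156768 = -3990686208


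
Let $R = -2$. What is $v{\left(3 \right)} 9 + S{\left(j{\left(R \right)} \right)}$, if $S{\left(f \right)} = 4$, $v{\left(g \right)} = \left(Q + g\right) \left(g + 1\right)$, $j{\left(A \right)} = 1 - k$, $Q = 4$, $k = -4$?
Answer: $256$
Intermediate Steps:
$j{\left(A \right)} = 5$ ($j{\left(A \right)} = 1 - -4 = 1 + 4 = 5$)
$v{\left(g \right)} = \left(1 + g\right) \left(4 + g\right)$ ($v{\left(g \right)} = \left(4 + g\right) \left(g + 1\right) = \left(4 + g\right) \left(1 + g\right) = \left(1 + g\right) \left(4 + g\right)$)
$v{\left(3 \right)} 9 + S{\left(j{\left(R \right)} \right)} = \left(4 + 3^{2} + 5 \cdot 3\right) 9 + 4 = \left(4 + 9 + 15\right) 9 + 4 = 28 \cdot 9 + 4 = 252 + 4 = 256$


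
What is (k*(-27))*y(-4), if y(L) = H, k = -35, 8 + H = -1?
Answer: -8505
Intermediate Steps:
H = -9 (H = -8 - 1 = -9)
y(L) = -9
(k*(-27))*y(-4) = -35*(-27)*(-9) = 945*(-9) = -8505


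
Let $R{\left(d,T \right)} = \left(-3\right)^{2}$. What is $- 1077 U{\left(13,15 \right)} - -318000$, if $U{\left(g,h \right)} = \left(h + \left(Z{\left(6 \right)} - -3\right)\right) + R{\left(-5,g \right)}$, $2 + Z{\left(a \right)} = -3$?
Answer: $294306$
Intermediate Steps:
$Z{\left(a \right)} = -5$ ($Z{\left(a \right)} = -2 - 3 = -5$)
$R{\left(d,T \right)} = 9$
$U{\left(g,h \right)} = 7 + h$ ($U{\left(g,h \right)} = \left(h - 2\right) + 9 = \left(-2 + h\right) + 9 = 7 + h$)
$- 1077 U{\left(13,15 \right)} - -318000 = - 1077 \left(7 + 15\right) - -318000 = \left(-1077\right) 22 + 318000 = -23694 + 318000 = 294306$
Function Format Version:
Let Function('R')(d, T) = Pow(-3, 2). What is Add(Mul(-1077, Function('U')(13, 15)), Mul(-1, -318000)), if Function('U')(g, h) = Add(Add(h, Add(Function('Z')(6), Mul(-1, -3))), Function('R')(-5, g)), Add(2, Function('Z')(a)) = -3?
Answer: 294306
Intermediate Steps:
Function('Z')(a) = -5 (Function('Z')(a) = Add(-2, -3) = -5)
Function('R')(d, T) = 9
Function('U')(g, h) = Add(7, h) (Function('U')(g, h) = Add(Add(h, Add(-5, Mul(-1, -3))), 9) = Add(Add(h, Add(-5, 3)), 9) = Add(Add(h, -2), 9) = Add(Add(-2, h), 9) = Add(7, h))
Add(Mul(-1077, Function('U')(13, 15)), Mul(-1, -318000)) = Add(Mul(-1077, Add(7, 15)), Mul(-1, -318000)) = Add(Mul(-1077, 22), 318000) = Add(-23694, 318000) = 294306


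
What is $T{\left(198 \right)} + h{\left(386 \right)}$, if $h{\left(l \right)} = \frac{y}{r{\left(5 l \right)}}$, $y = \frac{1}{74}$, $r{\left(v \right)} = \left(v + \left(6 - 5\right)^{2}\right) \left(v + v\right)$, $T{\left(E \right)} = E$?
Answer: $\frac{109211026321}{551570840} \approx 198.0$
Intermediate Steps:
$r{\left(v \right)} = 2 v \left(1 + v\right)$ ($r{\left(v \right)} = \left(v + 1^{2}\right) 2 v = \left(v + 1\right) 2 v = \left(1 + v\right) 2 v = 2 v \left(1 + v\right)$)
$y = \frac{1}{74} \approx 0.013514$
$h{\left(l \right)} = \frac{1}{740 l \left(1 + 5 l\right)}$ ($h{\left(l \right)} = \frac{1}{74 \cdot 2 \cdot 5 l \left(1 + 5 l\right)} = \frac{1}{74 \cdot 10 l \left(1 + 5 l\right)} = \frac{\frac{1}{10} \frac{1}{l} \frac{1}{1 + 5 l}}{74} = \frac{1}{740 l \left(1 + 5 l\right)}$)
$T{\left(198 \right)} + h{\left(386 \right)} = 198 + \frac{1}{740 \cdot 386 \left(1 + 5 \cdot 386\right)} = 198 + \frac{1}{740} \cdot \frac{1}{386} \frac{1}{1 + 1930} = 198 + \frac{1}{740} \cdot \frac{1}{386} \cdot \frac{1}{1931} = 198 + \frac{1}{551570840} = \frac{109211026321}{551570840}$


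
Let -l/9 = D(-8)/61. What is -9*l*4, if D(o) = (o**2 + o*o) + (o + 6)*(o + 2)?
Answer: 45360/61 ≈ 743.61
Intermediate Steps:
D(o) = 2*o**2 + (2 + o)*(6 + o) (D(o) = (o**2 + o**2) + (6 + o)*(2 + o) = 2*o**2 + (2 + o)*(6 + o))
l = -1260/61 (l = -9*(12 + 3*(-8)**2 + 8*(-8))/61 = -9*(12 + 3*64 - 64)/61 = -9*(12 + 192 - 64)/61 = -1260/61 ≈ -20.656)
-9*l*4 = -(-11340)*4/61 = -9*(-5040/61) = 45360/61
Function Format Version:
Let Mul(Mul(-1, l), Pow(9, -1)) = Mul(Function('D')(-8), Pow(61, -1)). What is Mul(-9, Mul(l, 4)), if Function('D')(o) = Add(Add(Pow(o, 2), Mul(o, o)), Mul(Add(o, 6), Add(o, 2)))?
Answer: Rational(45360, 61) ≈ 743.61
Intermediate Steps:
Function('D')(o) = Add(Mul(2, Pow(o, 2)), Mul(Add(2, o), Add(6, o))) (Function('D')(o) = Add(Add(Pow(o, 2), Pow(o, 2)), Mul(Add(6, o), Add(2, o))) = Add(Mul(2, Pow(o, 2)), Mul(Add(2, o), Add(6, o))))
l = Rational(-1260, 61) (l = Mul(-9, Mul(Add(12, Mul(3, Pow(-8, 2)), Mul(8, -8)), Pow(61, -1))) = Mul(-9, Mul(Add(12, Mul(3, 64), -64), Rational(1, 61))) = Mul(-9, Mul(Add(12, 192, -64), Rational(1, 61))) = Mul(-9, Mul(140, Rational(1, 61))) = Mul(-9, Rational(140, 61)) = Rational(-1260, 61) ≈ -20.656)
Mul(-9, Mul(l, 4)) = Mul(-9, Mul(Rational(-1260, 61), 4)) = Mul(-9, Rational(-5040, 61)) = Rational(45360, 61)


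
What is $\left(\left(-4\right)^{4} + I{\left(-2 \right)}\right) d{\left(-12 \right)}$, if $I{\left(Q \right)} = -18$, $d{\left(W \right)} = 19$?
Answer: $4522$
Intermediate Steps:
$\left(\left(-4\right)^{4} + I{\left(-2 \right)}\right) d{\left(-12 \right)} = \left(\left(-4\right)^{4} - 18\right) 19 = \left(256 - 18\right) 19 = 238 \cdot 19 = 4522$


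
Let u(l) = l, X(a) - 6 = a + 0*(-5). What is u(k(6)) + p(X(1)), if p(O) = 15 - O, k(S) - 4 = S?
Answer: 18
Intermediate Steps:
X(a) = 6 + a (X(a) = 6 + (a + 0*(-5)) = 6 + (a + 0) = 6 + a)
k(S) = 4 + S
u(k(6)) + p(X(1)) = (4 + 6) + (15 - (6 + 1)) = 10 + (15 - 1*7) = 10 + (15 - 7) = 10 + 8 = 18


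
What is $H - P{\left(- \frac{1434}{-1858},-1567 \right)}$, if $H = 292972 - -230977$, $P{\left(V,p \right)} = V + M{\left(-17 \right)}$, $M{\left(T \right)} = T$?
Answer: $\frac{486763697}{929} \approx 5.2397 \cdot 10^{5}$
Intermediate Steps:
$P{\left(V,p \right)} = -17 + V$ ($P{\left(V,p \right)} = V - 17 = -17 + V$)
$H = 523949$ ($H = 292972 + 230977 = 523949$)
$H - P{\left(- \frac{1434}{-1858},-1567 \right)} = 523949 - \left(-17 - \frac{1434}{-1858}\right) = 523949 - \left(-17 - - \frac{717}{929}\right) = 523949 - \left(-17 + \frac{717}{929}\right) = 523949 - - \frac{15076}{929} = 523949 + \frac{15076}{929} = \frac{486763697}{929}$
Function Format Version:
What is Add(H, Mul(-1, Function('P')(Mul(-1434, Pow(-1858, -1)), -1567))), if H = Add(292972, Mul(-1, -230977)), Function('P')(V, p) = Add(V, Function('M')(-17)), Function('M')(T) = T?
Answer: Rational(486763697, 929) ≈ 5.2397e+5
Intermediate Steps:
Function('P')(V, p) = Add(-17, V) (Function('P')(V, p) = Add(V, -17) = Add(-17, V))
H = 523949 (H = Add(292972, 230977) = 523949)
Add(H, Mul(-1, Function('P')(Mul(-1434, Pow(-1858, -1)), -1567))) = Add(523949, Mul(-1, Add(-17, Mul(-1434, Pow(-1858, -1))))) = Add(523949, Mul(-1, Add(-17, Mul(-1434, Rational(-1, 1858))))) = Add(523949, Mul(-1, Add(-17, Rational(717, 929)))) = Add(523949, Mul(-1, Rational(-15076, 929))) = Add(523949, Rational(15076, 929)) = Rational(486763697, 929)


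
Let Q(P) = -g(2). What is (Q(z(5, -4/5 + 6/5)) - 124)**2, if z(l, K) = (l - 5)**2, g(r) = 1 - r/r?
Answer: 15376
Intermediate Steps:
g(r) = 0 (g(r) = 1 - 1*1 = 1 - 1 = 0)
z(l, K) = (-5 + l)**2
Q(P) = 0 (Q(P) = -1*0 = 0)
(Q(z(5, -4/5 + 6/5)) - 124)**2 = (0 - 124)**2 = (-124)**2 = 15376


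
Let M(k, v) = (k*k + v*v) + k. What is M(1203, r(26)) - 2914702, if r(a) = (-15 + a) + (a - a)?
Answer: -1466169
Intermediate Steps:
r(a) = -15 + a (r(a) = (-15 + a) + 0 = -15 + a)
M(k, v) = k + k² + v² (M(k, v) = (k² + v²) + k = k + k² + v²)
M(1203, r(26)) - 2914702 = (1203 + 1203² + (-15 + 26)²) - 2914702 = (1203 + 1447209 + 11²) - 2914702 = (1203 + 1447209 + 121) - 2914702 = 1448533 - 2914702 = -1466169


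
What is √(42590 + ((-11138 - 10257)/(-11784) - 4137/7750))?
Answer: √888074892183241230/4566300 ≈ 206.38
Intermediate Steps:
√(42590 + ((-11138 - 10257)/(-11784) - 4137/7750)) = √(42590 + (-21395*(-1/11784) - 4137*1/7750)) = √(42590 + (21395/11784 - 4137/7750)) = √(42590 + 58530421/45663000) = √(1944845700421/45663000) = √888074892183241230/4566300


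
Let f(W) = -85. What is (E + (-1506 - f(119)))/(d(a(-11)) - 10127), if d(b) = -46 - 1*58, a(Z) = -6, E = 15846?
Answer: -14425/10231 ≈ -1.4099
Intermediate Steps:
d(b) = -104 (d(b) = -46 - 58 = -104)
(E + (-1506 - f(119)))/(d(a(-11)) - 10127) = (15846 + (-1506 - 1*(-85)))/(-104 - 10127) = (15846 + (-1506 + 85))/(-10231) = (15846 - 1421)*(-1/10231) = 14425*(-1/10231) = -14425/10231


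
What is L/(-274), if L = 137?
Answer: -½ ≈ -0.50000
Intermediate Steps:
L/(-274) = 137/(-274) = 137*(-1/274) = -½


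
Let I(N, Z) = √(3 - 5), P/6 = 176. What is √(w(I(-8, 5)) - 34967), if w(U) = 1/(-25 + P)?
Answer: 12*I*√258114974/1031 ≈ 186.99*I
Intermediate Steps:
P = 1056 (P = 6*176 = 1056)
I(N, Z) = I*√2 (I(N, Z) = √(-2) = I*√2)
w(U) = 1/1031 (w(U) = 1/(-25 + 1056) = 1/1031)
√(w(I(-8, 5)) - 34967) = √(1/1031 - 34967) = √(-36050976/1031) = 12*I*√258114974/1031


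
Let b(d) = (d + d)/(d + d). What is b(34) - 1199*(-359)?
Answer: 430442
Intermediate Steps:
b(d) = 1 (b(d) = (2*d)/((2*d)) = (2*d)*(1/(2*d)) = 1)
b(34) - 1199*(-359) = 1 - 1199*(-359) = 1 + 430441 = 430442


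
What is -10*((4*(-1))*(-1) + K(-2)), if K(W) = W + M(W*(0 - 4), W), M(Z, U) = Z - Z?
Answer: -20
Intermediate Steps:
M(Z, U) = 0
K(W) = W (K(W) = W + 0 = W)
-10*((4*(-1))*(-1) + K(-2)) = -10*((4*(-1))*(-1) - 2) = -10*(-4*(-1) - 2) = -10*(4 - 2) = -10*2 = -20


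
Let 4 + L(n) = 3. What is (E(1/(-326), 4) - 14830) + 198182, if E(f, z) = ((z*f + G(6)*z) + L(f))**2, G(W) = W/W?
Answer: 4871716457/26569 ≈ 1.8336e+5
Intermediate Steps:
L(n) = -1 (L(n) = -4 + 3 = -1)
G(W) = 1
E(f, z) = (-1 + z + f*z)**2 (E(f, z) = ((z*f + 1*z) - 1)**2 = ((f*z + z) - 1)**2 = ((z + f*z) - 1)**2 = (-1 + z + f*z)**2)
(E(1/(-326), 4) - 14830) + 198182 = ((-1 + 4 + 4/(-326))**2 - 14830) + 198182 = ((-1 + 4 - 1/326*4)**2 - 14830) + 198182 = ((-1 + 4 - 2/163)**2 - 14830) + 198182 = ((487/163)**2 - 14830) + 198182 = (237169/26569 - 14830) + 198182 = -393781101/26569 + 198182 = 4871716457/26569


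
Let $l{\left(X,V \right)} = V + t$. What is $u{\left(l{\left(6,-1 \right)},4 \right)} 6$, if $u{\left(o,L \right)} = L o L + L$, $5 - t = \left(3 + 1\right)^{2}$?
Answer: $-1128$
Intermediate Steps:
$t = -11$ ($t = 5 - \left(3 + 1\right)^{2} = 5 - 4^{2} = 5 - 16 = -11$)
$l{\left(X,V \right)} = -11 + V$ ($l{\left(X,V \right)} = V - 11 = -11 + V$)
$u{\left(o,L \right)} = L + o L^{2}$ ($u{\left(o,L \right)} = o L^{2} + L = L + o L^{2}$)
$u{\left(l{\left(6,-1 \right)},4 \right)} 6 = 4 \left(1 + 4 \left(-11 - 1\right)\right) 6 = 4 \left(1 + 4 \left(-12\right)\right) 6 = 4 \left(1 - 48\right) 6 = 4 \left(-47\right) 6 = \left(-188\right) 6 = -1128$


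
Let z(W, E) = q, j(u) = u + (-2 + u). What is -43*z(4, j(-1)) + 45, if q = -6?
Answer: 303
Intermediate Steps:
j(u) = -2 + 2*u
z(W, E) = -6
-43*z(4, j(-1)) + 45 = -43*(-6) + 45 = 258 + 45 = 303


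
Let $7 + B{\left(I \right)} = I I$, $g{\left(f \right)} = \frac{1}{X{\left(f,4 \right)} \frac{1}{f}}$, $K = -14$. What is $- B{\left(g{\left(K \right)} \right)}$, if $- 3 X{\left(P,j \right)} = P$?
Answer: $-2$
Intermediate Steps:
$X{\left(P,j \right)} = - \frac{P}{3}$
$g{\left(f \right)} = -3$ ($g{\left(f \right)} = \frac{1}{- \frac{f}{3} \frac{1}{f}} = \frac{1}{- \frac{1}{3}} = -3$)
$B{\left(I \right)} = -7 + I^{2}$ ($B{\left(I \right)} = -7 + I I = -7 + I^{2}$)
$- B{\left(g{\left(K \right)} \right)} = - (-7 + \left(-3\right)^{2}) = - (-7 + 9) = \left(-1\right) 2 = -2$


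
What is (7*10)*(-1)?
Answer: -70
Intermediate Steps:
(7*10)*(-1) = 70*(-1) = -70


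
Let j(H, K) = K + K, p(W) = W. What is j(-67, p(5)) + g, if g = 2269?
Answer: 2279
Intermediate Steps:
j(H, K) = 2*K
j(-67, p(5)) + g = 2*5 + 2269 = 10 + 2269 = 2279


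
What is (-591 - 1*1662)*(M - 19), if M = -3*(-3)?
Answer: 22530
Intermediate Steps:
M = 9
(-591 - 1*1662)*(M - 19) = (-591 - 1*1662)*(9 - 19) = (-591 - 1662)*(-10) = -2253*(-10) = 22530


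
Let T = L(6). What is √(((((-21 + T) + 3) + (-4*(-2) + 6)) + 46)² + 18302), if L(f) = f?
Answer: √20606 ≈ 143.55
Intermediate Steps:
T = 6
√(((((-21 + T) + 3) + (-4*(-2) + 6)) + 46)² + 18302) = √(((((-21 + 6) + 3) + (-4*(-2) + 6)) + 46)² + 18302) = √((((-15 + 3) + (8 + 6)) + 46)² + 18302) = √(((-12 + 14) + 46)² + 18302) = √((2 + 46)² + 18302) = √(48² + 18302) = √(2304 + 18302) = √20606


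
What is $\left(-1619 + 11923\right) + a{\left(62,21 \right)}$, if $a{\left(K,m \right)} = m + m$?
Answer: $10346$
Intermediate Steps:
$a{\left(K,m \right)} = 2 m$
$\left(-1619 + 11923\right) + a{\left(62,21 \right)} = \left(-1619 + 11923\right) + 2 \cdot 21 = 10304 + 42 = 10346$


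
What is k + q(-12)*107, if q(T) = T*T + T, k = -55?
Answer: 14069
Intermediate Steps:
q(T) = T + T**2 (q(T) = T**2 + T = T + T**2)
k + q(-12)*107 = -55 - 12*(1 - 12)*107 = -55 - 12*(-11)*107 = -55 + 132*107 = -55 + 14124 = 14069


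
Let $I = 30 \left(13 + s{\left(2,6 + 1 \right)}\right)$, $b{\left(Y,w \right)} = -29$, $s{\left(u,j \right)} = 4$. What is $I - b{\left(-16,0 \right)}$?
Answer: $539$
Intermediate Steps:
$I = 510$ ($I = 30 \left(13 + 4\right) = 30 \cdot 17 = 510$)
$I - b{\left(-16,0 \right)} = 510 - -29 = 510 + 29 = 539$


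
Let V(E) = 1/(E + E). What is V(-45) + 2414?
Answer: 217259/90 ≈ 2414.0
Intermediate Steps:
V(E) = 1/(2*E)
V(-45) + 2414 = (½)/(-45) + 2414 = (½)*(-1/45) + 2414 = -1/90 + 2414 = 217259/90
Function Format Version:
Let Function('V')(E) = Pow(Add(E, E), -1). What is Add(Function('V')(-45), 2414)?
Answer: Rational(217259, 90) ≈ 2414.0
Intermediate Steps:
Function('V')(E) = Mul(Rational(1, 2), Pow(E, -1)) (Function('V')(E) = Pow(Mul(2, E), -1) = Mul(Rational(1, 2), Pow(E, -1)))
Add(Function('V')(-45), 2414) = Add(Mul(Rational(1, 2), Pow(-45, -1)), 2414) = Add(Mul(Rational(1, 2), Rational(-1, 45)), 2414) = Add(Rational(-1, 90), 2414) = Rational(217259, 90)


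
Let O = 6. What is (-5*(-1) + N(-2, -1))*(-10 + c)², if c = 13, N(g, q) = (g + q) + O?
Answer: 72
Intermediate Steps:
N(g, q) = 6 + g + q (N(g, q) = (g + q) + 6 = 6 + g + q)
(-5*(-1) + N(-2, -1))*(-10 + c)² = (-5*(-1) + (6 - 2 - 1))*(-10 + 13)² = (5 + 3)*3² = 8*9 = 72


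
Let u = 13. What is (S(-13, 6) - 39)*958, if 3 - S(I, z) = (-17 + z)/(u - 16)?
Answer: -114002/3 ≈ -38001.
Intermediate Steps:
S(I, z) = -8/3 + z/3 (S(I, z) = 3 - (-17 + z)/(13 - 16) = 3 - (-17 + z)/(-3) = 3 - (-17 + z)*(-1)/3 = 3 - (17/3 - z/3) = 3 + (-17/3 + z/3) = -8/3 + z/3)
(S(-13, 6) - 39)*958 = ((-8/3 + (⅓)*6) - 39)*958 = ((-8/3 + 2) - 39)*958 = (-⅔ - 39)*958 = -119/3*958 = -114002/3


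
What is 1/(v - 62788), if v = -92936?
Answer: -1/155724 ≈ -6.4216e-6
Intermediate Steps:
1/(v - 62788) = 1/(-92936 - 62788) = 1/(-155724) = -1/155724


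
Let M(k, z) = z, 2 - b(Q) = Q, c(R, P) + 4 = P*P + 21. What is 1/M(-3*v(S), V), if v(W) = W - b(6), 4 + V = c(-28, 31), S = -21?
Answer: 1/974 ≈ 0.0010267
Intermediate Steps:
c(R, P) = 17 + P**2 (c(R, P) = -4 + (P*P + 21) = -4 + (P**2 + 21) = -4 + (21 + P**2) = 17 + P**2)
b(Q) = 2 - Q
V = 974 (V = -4 + (17 + 31**2) = -4 + (17 + 961) = -4 + 978 = 974)
v(W) = 4 + W (v(W) = W - (2 - 1*6) = W - (2 - 6) = W - 1*(-4) = W + 4 = 4 + W)
1/M(-3*v(S), V) = 1/974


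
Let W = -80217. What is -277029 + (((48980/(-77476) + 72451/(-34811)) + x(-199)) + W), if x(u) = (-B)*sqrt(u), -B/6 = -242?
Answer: -34410923796404/96322037 - 1452*I*sqrt(199) ≈ -3.5725e+5 - 20483.0*I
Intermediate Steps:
B = 1452 (B = -6*(-242) = 1452)
x(u) = -1452*sqrt(u) (x(u) = (-1*1452)*sqrt(u) = -1452*sqrt(u))
-277029 + (((48980/(-77476) + 72451/(-34811)) + x(-199)) + W) = -277029 + (((48980/(-77476) + 72451/(-34811)) - 1452*I*sqrt(199)) - 80217) = -277029 + (((48980*(-1/77476) + 72451*(-1/34811)) - 1452*I*sqrt(199)) - 80217) = -277029 + (((-12245/19369 - 72451/34811) - 1452*I*sqrt(199)) - 80217) = -277029 + ((-261366302/96322037 - 1452*I*sqrt(199)) - 80217) = -277029 + (-7726926208331/96322037 - 1452*I*sqrt(199)) = -34410923796404/96322037 - 1452*I*sqrt(199)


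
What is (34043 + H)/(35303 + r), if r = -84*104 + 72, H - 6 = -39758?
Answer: -5709/26639 ≈ -0.21431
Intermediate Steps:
H = -39752 (H = 6 - 39758 = -39752)
r = -8664 (r = -8736 + 72 = -8664)
(34043 + H)/(35303 + r) = (34043 - 39752)/(35303 - 8664) = -5709/26639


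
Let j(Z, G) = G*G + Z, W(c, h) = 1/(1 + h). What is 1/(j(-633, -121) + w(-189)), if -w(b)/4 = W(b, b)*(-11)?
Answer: 47/658365 ≈ 7.1389e-5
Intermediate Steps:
j(Z, G) = Z + G² (j(Z, G) = G² + Z = Z + G²)
w(b) = 44/(1 + b) (w(b) = -4*(-11)/(1 + b) = -(-44)/(1 + b) = 44/(1 + b))
1/(j(-633, -121) + w(-189)) = 1/((-633 + (-121)²) + 44/(1 - 189)) = 1/((-633 + 14641) + 44/(-188)) = 1/(14008 + 44*(-1/188)) = 1/(14008 - 11/47) = 1/(658365/47) = 47/658365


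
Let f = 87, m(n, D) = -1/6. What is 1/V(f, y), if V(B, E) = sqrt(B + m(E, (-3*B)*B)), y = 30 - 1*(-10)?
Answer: sqrt(3126)/521 ≈ 0.10731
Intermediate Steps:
m(n, D) = -1/6 (m(n, D) = -1*1/6 = -1/6)
y = 40 (y = 30 + 10 = 40)
V(B, E) = sqrt(-1/6 + B) (V(B, E) = sqrt(B - 1/6) = sqrt(-1/6 + B))
1/V(f, y) = 1/(sqrt(-6 + 36*87)/6) = 1/(sqrt(-6 + 3132)/6) = 1/(sqrt(3126)/6) = sqrt(3126)/521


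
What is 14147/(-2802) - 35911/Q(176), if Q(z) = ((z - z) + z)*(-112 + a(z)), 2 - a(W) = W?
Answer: -305740385/70520736 ≈ -4.3355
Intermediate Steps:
a(W) = 2 - W
Q(z) = z*(-110 - z) (Q(z) = ((z - z) + z)*(-112 + (2 - z)) = (0 + z)*(-110 - z) = z*(-110 - z))
14147/(-2802) - 35911/Q(176) = 14147/(-2802) - 35911*(-1/(176*(110 + 176))) = 14147*(-1/2802) - 35911/((-1*176*286)) = -14147/2802 - 35911/(-50336) = -14147/2802 - 35911*(-1/50336) = -14147/2802 + 35911/50336 = -305740385/70520736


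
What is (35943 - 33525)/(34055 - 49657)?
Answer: -1209/7801 ≈ -0.15498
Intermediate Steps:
(35943 - 33525)/(34055 - 49657) = 2418/(-15602) = 2418*(-1/15602) = -1209/7801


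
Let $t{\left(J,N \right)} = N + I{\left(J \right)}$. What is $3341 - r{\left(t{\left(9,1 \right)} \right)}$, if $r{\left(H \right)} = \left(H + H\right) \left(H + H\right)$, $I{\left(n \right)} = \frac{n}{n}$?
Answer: $3325$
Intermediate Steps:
$I{\left(n \right)} = 1$
$t{\left(J,N \right)} = 1 + N$ ($t{\left(J,N \right)} = N + 1 = 1 + N$)
$r{\left(H \right)} = 4 H^{2}$ ($r{\left(H \right)} = 2 H 2 H = 4 H^{2}$)
$3341 - r{\left(t{\left(9,1 \right)} \right)} = 3341 - 4 \left(1 + 1\right)^{2} = 3341 - 4 \cdot 2^{2} = 3341 - 4 \cdot 4 = 3341 - 16 = 3325$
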